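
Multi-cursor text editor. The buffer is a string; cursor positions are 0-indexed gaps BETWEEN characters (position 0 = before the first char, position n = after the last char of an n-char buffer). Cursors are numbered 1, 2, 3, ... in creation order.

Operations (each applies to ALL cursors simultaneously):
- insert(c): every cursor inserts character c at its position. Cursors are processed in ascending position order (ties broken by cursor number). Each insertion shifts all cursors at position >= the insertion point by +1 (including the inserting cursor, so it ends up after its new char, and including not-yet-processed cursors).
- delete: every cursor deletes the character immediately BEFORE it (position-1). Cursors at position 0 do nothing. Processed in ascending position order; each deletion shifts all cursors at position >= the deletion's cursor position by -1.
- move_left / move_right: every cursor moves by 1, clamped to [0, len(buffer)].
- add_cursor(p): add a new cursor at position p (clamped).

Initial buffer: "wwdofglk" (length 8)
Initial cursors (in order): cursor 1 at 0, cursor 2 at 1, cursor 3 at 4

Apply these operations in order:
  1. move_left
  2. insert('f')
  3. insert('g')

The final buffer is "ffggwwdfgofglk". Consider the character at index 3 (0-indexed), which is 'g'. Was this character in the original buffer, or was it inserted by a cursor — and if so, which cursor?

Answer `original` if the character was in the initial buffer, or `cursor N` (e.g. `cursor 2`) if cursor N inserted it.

After op 1 (move_left): buffer="wwdofglk" (len 8), cursors c1@0 c2@0 c3@3, authorship ........
After op 2 (insert('f')): buffer="ffwwdfofglk" (len 11), cursors c1@2 c2@2 c3@6, authorship 12...3.....
After op 3 (insert('g')): buffer="ffggwwdfgofglk" (len 14), cursors c1@4 c2@4 c3@9, authorship 1212...33.....
Authorship (.=original, N=cursor N): 1 2 1 2 . . . 3 3 . . . . .
Index 3: author = 2

Answer: cursor 2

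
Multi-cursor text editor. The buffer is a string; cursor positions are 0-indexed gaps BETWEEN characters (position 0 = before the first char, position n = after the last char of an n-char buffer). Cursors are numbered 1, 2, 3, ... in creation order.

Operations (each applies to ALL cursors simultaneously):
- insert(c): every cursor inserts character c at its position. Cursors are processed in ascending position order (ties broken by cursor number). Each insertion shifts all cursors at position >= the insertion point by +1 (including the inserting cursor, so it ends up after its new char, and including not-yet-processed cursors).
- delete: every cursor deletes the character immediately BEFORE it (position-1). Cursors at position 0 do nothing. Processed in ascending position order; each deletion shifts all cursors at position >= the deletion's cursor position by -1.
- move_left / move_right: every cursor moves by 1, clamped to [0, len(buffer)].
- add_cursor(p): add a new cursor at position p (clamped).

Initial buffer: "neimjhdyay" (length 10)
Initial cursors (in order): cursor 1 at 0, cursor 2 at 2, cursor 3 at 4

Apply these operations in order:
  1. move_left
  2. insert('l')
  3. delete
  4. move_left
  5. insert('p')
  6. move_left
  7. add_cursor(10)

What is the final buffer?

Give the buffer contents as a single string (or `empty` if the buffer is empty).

Answer: ppnepimjhdyay

Derivation:
After op 1 (move_left): buffer="neimjhdyay" (len 10), cursors c1@0 c2@1 c3@3, authorship ..........
After op 2 (insert('l')): buffer="lnleilmjhdyay" (len 13), cursors c1@1 c2@3 c3@6, authorship 1.2..3.......
After op 3 (delete): buffer="neimjhdyay" (len 10), cursors c1@0 c2@1 c3@3, authorship ..........
After op 4 (move_left): buffer="neimjhdyay" (len 10), cursors c1@0 c2@0 c3@2, authorship ..........
After op 5 (insert('p')): buffer="ppnepimjhdyay" (len 13), cursors c1@2 c2@2 c3@5, authorship 12..3........
After op 6 (move_left): buffer="ppnepimjhdyay" (len 13), cursors c1@1 c2@1 c3@4, authorship 12..3........
After op 7 (add_cursor(10)): buffer="ppnepimjhdyay" (len 13), cursors c1@1 c2@1 c3@4 c4@10, authorship 12..3........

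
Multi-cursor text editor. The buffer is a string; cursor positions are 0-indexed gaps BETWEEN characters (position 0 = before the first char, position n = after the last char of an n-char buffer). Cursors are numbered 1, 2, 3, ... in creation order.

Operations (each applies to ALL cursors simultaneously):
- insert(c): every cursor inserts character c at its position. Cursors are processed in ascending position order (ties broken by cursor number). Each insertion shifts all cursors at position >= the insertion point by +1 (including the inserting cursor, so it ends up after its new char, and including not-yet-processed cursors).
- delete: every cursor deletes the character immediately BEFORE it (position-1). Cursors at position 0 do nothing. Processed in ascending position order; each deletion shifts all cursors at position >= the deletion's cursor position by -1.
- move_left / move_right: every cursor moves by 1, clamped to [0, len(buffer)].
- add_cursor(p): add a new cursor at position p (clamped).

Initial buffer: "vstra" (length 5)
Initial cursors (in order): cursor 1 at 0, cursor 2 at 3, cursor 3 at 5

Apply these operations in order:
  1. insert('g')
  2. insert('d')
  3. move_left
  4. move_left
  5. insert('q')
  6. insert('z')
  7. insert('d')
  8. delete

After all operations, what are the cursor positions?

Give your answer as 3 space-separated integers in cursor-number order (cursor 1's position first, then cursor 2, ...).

After op 1 (insert('g')): buffer="gvstgrag" (len 8), cursors c1@1 c2@5 c3@8, authorship 1...2..3
After op 2 (insert('d')): buffer="gdvstgdragd" (len 11), cursors c1@2 c2@7 c3@11, authorship 11...22..33
After op 3 (move_left): buffer="gdvstgdragd" (len 11), cursors c1@1 c2@6 c3@10, authorship 11...22..33
After op 4 (move_left): buffer="gdvstgdragd" (len 11), cursors c1@0 c2@5 c3@9, authorship 11...22..33
After op 5 (insert('q')): buffer="qgdvstqgdraqgd" (len 14), cursors c1@1 c2@7 c3@12, authorship 111...222..333
After op 6 (insert('z')): buffer="qzgdvstqzgdraqzgd" (len 17), cursors c1@2 c2@9 c3@15, authorship 1111...2222..3333
After op 7 (insert('d')): buffer="qzdgdvstqzdgdraqzdgd" (len 20), cursors c1@3 c2@11 c3@18, authorship 11111...22222..33333
After op 8 (delete): buffer="qzgdvstqzgdraqzgd" (len 17), cursors c1@2 c2@9 c3@15, authorship 1111...2222..3333

Answer: 2 9 15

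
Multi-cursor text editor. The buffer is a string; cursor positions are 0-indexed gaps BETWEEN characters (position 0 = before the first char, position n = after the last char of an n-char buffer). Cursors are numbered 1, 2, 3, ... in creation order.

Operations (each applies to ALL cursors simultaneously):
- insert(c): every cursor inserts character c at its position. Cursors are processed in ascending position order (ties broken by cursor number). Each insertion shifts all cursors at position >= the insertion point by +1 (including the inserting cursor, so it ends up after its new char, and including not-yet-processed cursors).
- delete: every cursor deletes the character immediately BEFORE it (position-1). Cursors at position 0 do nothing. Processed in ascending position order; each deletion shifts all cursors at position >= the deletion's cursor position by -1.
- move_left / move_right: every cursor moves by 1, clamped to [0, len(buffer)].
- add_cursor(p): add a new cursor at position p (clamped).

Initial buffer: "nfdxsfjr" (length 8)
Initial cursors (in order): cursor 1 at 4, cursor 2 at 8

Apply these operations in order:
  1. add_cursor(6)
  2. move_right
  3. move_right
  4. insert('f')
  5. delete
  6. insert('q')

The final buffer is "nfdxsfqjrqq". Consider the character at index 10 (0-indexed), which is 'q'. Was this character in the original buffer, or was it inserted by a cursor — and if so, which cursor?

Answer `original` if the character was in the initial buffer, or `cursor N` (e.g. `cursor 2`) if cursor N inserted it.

After op 1 (add_cursor(6)): buffer="nfdxsfjr" (len 8), cursors c1@4 c3@6 c2@8, authorship ........
After op 2 (move_right): buffer="nfdxsfjr" (len 8), cursors c1@5 c3@7 c2@8, authorship ........
After op 3 (move_right): buffer="nfdxsfjr" (len 8), cursors c1@6 c2@8 c3@8, authorship ........
After op 4 (insert('f')): buffer="nfdxsffjrff" (len 11), cursors c1@7 c2@11 c3@11, authorship ......1..23
After op 5 (delete): buffer="nfdxsfjr" (len 8), cursors c1@6 c2@8 c3@8, authorship ........
After op 6 (insert('q')): buffer="nfdxsfqjrqq" (len 11), cursors c1@7 c2@11 c3@11, authorship ......1..23
Authorship (.=original, N=cursor N): . . . . . . 1 . . 2 3
Index 10: author = 3

Answer: cursor 3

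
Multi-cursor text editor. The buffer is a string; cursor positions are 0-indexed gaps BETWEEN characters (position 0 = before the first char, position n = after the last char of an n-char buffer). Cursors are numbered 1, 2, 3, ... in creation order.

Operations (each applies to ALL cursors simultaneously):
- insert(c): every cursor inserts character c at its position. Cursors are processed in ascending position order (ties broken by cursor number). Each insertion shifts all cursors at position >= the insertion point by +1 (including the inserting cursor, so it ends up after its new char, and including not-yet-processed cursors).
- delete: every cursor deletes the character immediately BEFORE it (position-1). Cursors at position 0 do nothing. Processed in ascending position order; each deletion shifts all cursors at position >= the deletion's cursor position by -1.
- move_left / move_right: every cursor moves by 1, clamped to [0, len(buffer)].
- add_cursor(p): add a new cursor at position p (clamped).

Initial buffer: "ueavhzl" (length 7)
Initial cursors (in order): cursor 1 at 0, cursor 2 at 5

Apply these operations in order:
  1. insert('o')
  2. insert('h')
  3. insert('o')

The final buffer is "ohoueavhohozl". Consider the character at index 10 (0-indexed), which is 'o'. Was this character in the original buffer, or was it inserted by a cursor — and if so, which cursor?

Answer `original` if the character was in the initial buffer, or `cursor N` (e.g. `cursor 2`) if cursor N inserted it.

After op 1 (insert('o')): buffer="oueavhozl" (len 9), cursors c1@1 c2@7, authorship 1.....2..
After op 2 (insert('h')): buffer="ohueavhohzl" (len 11), cursors c1@2 c2@9, authorship 11.....22..
After op 3 (insert('o')): buffer="ohoueavhohozl" (len 13), cursors c1@3 c2@11, authorship 111.....222..
Authorship (.=original, N=cursor N): 1 1 1 . . . . . 2 2 2 . .
Index 10: author = 2

Answer: cursor 2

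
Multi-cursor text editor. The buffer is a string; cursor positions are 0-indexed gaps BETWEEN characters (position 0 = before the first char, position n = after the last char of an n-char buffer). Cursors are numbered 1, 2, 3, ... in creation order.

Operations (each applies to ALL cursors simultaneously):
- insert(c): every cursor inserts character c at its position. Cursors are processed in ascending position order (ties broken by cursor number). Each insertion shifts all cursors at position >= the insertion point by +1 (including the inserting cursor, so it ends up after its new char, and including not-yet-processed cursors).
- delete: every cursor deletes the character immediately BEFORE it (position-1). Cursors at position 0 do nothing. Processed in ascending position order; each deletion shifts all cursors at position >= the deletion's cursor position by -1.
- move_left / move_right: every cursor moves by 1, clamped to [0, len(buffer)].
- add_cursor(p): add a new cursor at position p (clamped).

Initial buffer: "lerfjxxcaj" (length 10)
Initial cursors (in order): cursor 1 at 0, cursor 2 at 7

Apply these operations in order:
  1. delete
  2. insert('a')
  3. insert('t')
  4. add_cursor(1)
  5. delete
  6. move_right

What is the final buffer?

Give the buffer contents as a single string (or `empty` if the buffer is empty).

Answer: lerfjxacaj

Derivation:
After op 1 (delete): buffer="lerfjxcaj" (len 9), cursors c1@0 c2@6, authorship .........
After op 2 (insert('a')): buffer="alerfjxacaj" (len 11), cursors c1@1 c2@8, authorship 1......2...
After op 3 (insert('t')): buffer="atlerfjxatcaj" (len 13), cursors c1@2 c2@10, authorship 11......22...
After op 4 (add_cursor(1)): buffer="atlerfjxatcaj" (len 13), cursors c3@1 c1@2 c2@10, authorship 11......22...
After op 5 (delete): buffer="lerfjxacaj" (len 10), cursors c1@0 c3@0 c2@7, authorship ......2...
After op 6 (move_right): buffer="lerfjxacaj" (len 10), cursors c1@1 c3@1 c2@8, authorship ......2...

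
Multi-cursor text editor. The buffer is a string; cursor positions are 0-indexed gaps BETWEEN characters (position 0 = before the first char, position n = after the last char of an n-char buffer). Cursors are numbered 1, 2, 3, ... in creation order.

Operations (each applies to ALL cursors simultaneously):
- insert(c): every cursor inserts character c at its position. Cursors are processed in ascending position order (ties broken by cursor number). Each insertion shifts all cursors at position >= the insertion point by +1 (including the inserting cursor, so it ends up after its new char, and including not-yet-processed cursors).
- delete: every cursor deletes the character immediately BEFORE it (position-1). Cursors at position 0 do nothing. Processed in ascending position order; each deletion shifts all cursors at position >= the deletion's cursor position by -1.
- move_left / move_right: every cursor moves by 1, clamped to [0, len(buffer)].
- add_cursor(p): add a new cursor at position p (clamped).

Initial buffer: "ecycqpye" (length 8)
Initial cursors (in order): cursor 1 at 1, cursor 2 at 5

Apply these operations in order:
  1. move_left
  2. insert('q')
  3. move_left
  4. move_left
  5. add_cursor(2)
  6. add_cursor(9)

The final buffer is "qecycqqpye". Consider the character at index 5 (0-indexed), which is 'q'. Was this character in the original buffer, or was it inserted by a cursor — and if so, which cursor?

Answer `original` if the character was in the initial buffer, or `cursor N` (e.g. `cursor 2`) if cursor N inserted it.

After op 1 (move_left): buffer="ecycqpye" (len 8), cursors c1@0 c2@4, authorship ........
After op 2 (insert('q')): buffer="qecycqqpye" (len 10), cursors c1@1 c2@6, authorship 1....2....
After op 3 (move_left): buffer="qecycqqpye" (len 10), cursors c1@0 c2@5, authorship 1....2....
After op 4 (move_left): buffer="qecycqqpye" (len 10), cursors c1@0 c2@4, authorship 1....2....
After op 5 (add_cursor(2)): buffer="qecycqqpye" (len 10), cursors c1@0 c3@2 c2@4, authorship 1....2....
After op 6 (add_cursor(9)): buffer="qecycqqpye" (len 10), cursors c1@0 c3@2 c2@4 c4@9, authorship 1....2....
Authorship (.=original, N=cursor N): 1 . . . . 2 . . . .
Index 5: author = 2

Answer: cursor 2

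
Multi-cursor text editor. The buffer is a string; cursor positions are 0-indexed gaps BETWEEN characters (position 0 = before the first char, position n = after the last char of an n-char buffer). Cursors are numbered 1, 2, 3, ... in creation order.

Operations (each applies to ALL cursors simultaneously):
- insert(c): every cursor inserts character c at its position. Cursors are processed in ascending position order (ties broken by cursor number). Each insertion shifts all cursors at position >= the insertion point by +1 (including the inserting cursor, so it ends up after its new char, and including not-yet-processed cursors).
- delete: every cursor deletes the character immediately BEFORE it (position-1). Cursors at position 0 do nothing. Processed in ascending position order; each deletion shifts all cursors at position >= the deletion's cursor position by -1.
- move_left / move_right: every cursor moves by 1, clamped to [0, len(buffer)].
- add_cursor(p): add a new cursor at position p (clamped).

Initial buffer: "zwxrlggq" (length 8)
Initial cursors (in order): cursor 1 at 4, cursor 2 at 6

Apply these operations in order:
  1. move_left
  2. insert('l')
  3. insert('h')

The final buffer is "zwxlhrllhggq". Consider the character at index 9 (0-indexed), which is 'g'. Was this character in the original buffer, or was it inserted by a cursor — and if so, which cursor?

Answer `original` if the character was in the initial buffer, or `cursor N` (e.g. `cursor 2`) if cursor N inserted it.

Answer: original

Derivation:
After op 1 (move_left): buffer="zwxrlggq" (len 8), cursors c1@3 c2@5, authorship ........
After op 2 (insert('l')): buffer="zwxlrllggq" (len 10), cursors c1@4 c2@7, authorship ...1..2...
After op 3 (insert('h')): buffer="zwxlhrllhggq" (len 12), cursors c1@5 c2@9, authorship ...11..22...
Authorship (.=original, N=cursor N): . . . 1 1 . . 2 2 . . .
Index 9: author = original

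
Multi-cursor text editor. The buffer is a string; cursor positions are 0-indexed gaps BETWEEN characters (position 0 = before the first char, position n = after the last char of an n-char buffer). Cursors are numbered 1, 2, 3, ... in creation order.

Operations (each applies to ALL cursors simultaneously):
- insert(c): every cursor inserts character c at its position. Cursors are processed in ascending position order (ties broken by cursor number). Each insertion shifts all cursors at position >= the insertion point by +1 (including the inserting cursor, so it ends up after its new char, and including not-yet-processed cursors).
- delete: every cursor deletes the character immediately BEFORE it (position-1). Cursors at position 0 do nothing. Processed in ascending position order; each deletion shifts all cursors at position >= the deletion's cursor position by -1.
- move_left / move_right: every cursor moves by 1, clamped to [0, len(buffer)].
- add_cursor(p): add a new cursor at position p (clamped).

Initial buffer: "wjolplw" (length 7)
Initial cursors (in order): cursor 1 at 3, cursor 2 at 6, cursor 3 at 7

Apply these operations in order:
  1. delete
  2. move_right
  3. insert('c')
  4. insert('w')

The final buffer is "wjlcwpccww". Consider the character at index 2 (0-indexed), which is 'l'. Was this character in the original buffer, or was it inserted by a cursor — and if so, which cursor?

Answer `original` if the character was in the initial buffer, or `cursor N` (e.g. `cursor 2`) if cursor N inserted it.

Answer: original

Derivation:
After op 1 (delete): buffer="wjlp" (len 4), cursors c1@2 c2@4 c3@4, authorship ....
After op 2 (move_right): buffer="wjlp" (len 4), cursors c1@3 c2@4 c3@4, authorship ....
After op 3 (insert('c')): buffer="wjlcpcc" (len 7), cursors c1@4 c2@7 c3@7, authorship ...1.23
After op 4 (insert('w')): buffer="wjlcwpccww" (len 10), cursors c1@5 c2@10 c3@10, authorship ...11.2323
Authorship (.=original, N=cursor N): . . . 1 1 . 2 3 2 3
Index 2: author = original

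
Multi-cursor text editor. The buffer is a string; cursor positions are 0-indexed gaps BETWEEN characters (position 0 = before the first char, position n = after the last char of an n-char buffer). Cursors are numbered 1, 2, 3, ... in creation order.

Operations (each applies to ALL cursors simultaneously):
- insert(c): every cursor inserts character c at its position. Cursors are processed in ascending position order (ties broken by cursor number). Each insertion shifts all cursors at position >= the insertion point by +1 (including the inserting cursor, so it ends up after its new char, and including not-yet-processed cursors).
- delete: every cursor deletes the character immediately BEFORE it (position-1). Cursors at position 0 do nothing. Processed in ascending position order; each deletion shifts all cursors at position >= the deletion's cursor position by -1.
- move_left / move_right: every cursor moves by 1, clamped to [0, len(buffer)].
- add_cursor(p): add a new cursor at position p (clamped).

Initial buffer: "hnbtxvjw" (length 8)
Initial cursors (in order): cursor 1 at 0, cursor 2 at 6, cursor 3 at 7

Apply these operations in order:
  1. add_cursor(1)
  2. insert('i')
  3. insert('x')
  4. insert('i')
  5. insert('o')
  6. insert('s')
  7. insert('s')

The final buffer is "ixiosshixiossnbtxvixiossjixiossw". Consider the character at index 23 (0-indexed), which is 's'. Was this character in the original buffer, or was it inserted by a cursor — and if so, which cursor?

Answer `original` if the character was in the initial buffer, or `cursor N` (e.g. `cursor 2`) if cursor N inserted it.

Answer: cursor 2

Derivation:
After op 1 (add_cursor(1)): buffer="hnbtxvjw" (len 8), cursors c1@0 c4@1 c2@6 c3@7, authorship ........
After op 2 (insert('i')): buffer="ihinbtxvijiw" (len 12), cursors c1@1 c4@3 c2@9 c3@11, authorship 1.4.....2.3.
After op 3 (insert('x')): buffer="ixhixnbtxvixjixw" (len 16), cursors c1@2 c4@5 c2@12 c3@15, authorship 11.44.....22.33.
After op 4 (insert('i')): buffer="ixihixinbtxvixijixiw" (len 20), cursors c1@3 c4@7 c2@15 c3@19, authorship 111.444.....222.333.
After op 5 (insert('o')): buffer="ixiohixionbtxvixiojixiow" (len 24), cursors c1@4 c4@9 c2@18 c3@23, authorship 1111.4444.....2222.3333.
After op 6 (insert('s')): buffer="ixioshixiosnbtxvixiosjixiosw" (len 28), cursors c1@5 c4@11 c2@21 c3@27, authorship 11111.44444.....22222.33333.
After op 7 (insert('s')): buffer="ixiosshixiossnbtxvixiossjixiossw" (len 32), cursors c1@6 c4@13 c2@24 c3@31, authorship 111111.444444.....222222.333333.
Authorship (.=original, N=cursor N): 1 1 1 1 1 1 . 4 4 4 4 4 4 . . . . . 2 2 2 2 2 2 . 3 3 3 3 3 3 .
Index 23: author = 2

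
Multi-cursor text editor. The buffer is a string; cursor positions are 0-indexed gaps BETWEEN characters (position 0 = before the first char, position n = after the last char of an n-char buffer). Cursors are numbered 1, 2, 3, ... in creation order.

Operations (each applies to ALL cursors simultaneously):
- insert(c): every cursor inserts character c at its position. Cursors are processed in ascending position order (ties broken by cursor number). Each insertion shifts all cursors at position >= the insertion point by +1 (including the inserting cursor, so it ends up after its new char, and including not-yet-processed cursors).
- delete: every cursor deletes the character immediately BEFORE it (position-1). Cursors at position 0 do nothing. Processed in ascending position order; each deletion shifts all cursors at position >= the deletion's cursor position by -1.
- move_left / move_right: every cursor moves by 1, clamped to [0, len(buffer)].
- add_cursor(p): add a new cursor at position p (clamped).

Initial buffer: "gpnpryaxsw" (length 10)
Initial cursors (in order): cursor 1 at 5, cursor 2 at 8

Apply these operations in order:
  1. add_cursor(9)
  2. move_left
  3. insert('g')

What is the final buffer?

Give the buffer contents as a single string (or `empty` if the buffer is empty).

Answer: gpnpgryagxgsw

Derivation:
After op 1 (add_cursor(9)): buffer="gpnpryaxsw" (len 10), cursors c1@5 c2@8 c3@9, authorship ..........
After op 2 (move_left): buffer="gpnpryaxsw" (len 10), cursors c1@4 c2@7 c3@8, authorship ..........
After op 3 (insert('g')): buffer="gpnpgryagxgsw" (len 13), cursors c1@5 c2@9 c3@11, authorship ....1...2.3..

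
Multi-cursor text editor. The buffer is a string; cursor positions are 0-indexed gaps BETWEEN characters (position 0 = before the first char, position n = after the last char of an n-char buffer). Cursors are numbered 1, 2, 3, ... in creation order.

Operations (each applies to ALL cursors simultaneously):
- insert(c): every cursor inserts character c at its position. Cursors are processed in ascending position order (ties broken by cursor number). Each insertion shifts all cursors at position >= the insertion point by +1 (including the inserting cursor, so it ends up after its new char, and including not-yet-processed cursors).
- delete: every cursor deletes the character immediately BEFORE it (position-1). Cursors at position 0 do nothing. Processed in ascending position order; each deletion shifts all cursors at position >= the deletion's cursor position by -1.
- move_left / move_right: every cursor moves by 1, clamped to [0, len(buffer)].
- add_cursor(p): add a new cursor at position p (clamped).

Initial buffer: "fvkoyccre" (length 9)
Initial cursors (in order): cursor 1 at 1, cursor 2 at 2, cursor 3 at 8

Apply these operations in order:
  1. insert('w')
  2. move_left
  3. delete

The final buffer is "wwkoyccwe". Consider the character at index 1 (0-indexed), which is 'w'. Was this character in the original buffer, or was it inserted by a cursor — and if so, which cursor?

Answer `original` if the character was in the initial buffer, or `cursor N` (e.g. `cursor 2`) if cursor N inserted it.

Answer: cursor 2

Derivation:
After op 1 (insert('w')): buffer="fwvwkoyccrwe" (len 12), cursors c1@2 c2@4 c3@11, authorship .1.2......3.
After op 2 (move_left): buffer="fwvwkoyccrwe" (len 12), cursors c1@1 c2@3 c3@10, authorship .1.2......3.
After op 3 (delete): buffer="wwkoyccwe" (len 9), cursors c1@0 c2@1 c3@7, authorship 12.....3.
Authorship (.=original, N=cursor N): 1 2 . . . . . 3 .
Index 1: author = 2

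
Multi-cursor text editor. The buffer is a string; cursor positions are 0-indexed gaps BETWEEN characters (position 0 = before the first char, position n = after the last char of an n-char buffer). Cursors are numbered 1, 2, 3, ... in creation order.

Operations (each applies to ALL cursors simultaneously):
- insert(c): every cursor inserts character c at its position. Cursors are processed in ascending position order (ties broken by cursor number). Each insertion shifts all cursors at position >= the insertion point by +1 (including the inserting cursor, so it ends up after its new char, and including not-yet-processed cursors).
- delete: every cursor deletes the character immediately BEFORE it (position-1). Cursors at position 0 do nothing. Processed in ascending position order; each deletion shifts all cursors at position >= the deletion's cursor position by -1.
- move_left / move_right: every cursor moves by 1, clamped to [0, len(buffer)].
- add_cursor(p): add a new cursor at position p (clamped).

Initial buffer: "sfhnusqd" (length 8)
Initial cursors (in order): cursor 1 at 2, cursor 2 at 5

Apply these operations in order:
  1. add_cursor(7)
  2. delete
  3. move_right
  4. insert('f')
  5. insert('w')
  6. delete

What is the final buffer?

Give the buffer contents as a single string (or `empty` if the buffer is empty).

Answer: shfnsfdf

Derivation:
After op 1 (add_cursor(7)): buffer="sfhnusqd" (len 8), cursors c1@2 c2@5 c3@7, authorship ........
After op 2 (delete): buffer="shnsd" (len 5), cursors c1@1 c2@3 c3@4, authorship .....
After op 3 (move_right): buffer="shnsd" (len 5), cursors c1@2 c2@4 c3@5, authorship .....
After op 4 (insert('f')): buffer="shfnsfdf" (len 8), cursors c1@3 c2@6 c3@8, authorship ..1..2.3
After op 5 (insert('w')): buffer="shfwnsfwdfw" (len 11), cursors c1@4 c2@8 c3@11, authorship ..11..22.33
After op 6 (delete): buffer="shfnsfdf" (len 8), cursors c1@3 c2@6 c3@8, authorship ..1..2.3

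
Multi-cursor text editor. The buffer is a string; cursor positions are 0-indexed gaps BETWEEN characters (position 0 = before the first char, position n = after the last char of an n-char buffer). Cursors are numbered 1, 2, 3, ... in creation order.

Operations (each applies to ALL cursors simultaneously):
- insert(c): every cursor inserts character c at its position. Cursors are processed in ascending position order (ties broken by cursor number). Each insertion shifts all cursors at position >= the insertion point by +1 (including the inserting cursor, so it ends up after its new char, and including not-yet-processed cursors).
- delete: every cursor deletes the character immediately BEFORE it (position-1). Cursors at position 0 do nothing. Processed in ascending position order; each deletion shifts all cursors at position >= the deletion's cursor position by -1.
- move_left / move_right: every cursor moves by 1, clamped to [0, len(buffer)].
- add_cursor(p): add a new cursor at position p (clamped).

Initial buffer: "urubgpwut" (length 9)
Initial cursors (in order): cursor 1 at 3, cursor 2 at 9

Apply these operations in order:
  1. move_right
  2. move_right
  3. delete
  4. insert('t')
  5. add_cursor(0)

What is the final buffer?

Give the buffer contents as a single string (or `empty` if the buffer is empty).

After op 1 (move_right): buffer="urubgpwut" (len 9), cursors c1@4 c2@9, authorship .........
After op 2 (move_right): buffer="urubgpwut" (len 9), cursors c1@5 c2@9, authorship .........
After op 3 (delete): buffer="urubpwu" (len 7), cursors c1@4 c2@7, authorship .......
After op 4 (insert('t')): buffer="urubtpwut" (len 9), cursors c1@5 c2@9, authorship ....1...2
After op 5 (add_cursor(0)): buffer="urubtpwut" (len 9), cursors c3@0 c1@5 c2@9, authorship ....1...2

Answer: urubtpwut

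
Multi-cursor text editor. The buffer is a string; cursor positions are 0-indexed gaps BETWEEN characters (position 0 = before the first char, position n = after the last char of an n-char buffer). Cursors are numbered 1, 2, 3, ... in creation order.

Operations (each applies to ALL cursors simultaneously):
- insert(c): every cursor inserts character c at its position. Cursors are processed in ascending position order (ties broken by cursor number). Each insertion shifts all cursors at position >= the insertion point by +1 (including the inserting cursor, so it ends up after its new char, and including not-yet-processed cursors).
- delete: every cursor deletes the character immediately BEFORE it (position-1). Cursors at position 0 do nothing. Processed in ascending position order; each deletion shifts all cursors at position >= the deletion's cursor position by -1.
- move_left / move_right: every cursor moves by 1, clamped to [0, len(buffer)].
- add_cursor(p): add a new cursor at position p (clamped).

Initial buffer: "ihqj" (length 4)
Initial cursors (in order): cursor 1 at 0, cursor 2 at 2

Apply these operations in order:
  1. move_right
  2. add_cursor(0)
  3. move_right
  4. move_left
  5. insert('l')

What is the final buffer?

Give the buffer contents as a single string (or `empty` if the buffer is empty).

After op 1 (move_right): buffer="ihqj" (len 4), cursors c1@1 c2@3, authorship ....
After op 2 (add_cursor(0)): buffer="ihqj" (len 4), cursors c3@0 c1@1 c2@3, authorship ....
After op 3 (move_right): buffer="ihqj" (len 4), cursors c3@1 c1@2 c2@4, authorship ....
After op 4 (move_left): buffer="ihqj" (len 4), cursors c3@0 c1@1 c2@3, authorship ....
After op 5 (insert('l')): buffer="lilhqlj" (len 7), cursors c3@1 c1@3 c2@6, authorship 3.1..2.

Answer: lilhqlj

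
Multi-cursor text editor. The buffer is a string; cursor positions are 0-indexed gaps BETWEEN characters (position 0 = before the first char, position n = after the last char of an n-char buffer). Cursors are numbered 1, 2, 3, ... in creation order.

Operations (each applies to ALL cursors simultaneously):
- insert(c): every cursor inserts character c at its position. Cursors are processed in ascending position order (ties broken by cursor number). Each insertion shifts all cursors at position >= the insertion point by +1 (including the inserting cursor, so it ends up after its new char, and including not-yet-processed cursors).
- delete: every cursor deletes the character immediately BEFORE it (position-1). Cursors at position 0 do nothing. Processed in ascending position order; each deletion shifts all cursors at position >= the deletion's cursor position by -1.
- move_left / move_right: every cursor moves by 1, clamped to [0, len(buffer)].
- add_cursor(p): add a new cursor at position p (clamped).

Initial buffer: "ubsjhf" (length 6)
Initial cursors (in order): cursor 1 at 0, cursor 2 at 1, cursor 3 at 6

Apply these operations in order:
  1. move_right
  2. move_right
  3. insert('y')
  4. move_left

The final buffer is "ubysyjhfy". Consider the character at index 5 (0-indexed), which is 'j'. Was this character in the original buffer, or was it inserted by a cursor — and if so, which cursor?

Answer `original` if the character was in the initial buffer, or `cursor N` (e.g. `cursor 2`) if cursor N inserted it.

Answer: original

Derivation:
After op 1 (move_right): buffer="ubsjhf" (len 6), cursors c1@1 c2@2 c3@6, authorship ......
After op 2 (move_right): buffer="ubsjhf" (len 6), cursors c1@2 c2@3 c3@6, authorship ......
After op 3 (insert('y')): buffer="ubysyjhfy" (len 9), cursors c1@3 c2@5 c3@9, authorship ..1.2...3
After op 4 (move_left): buffer="ubysyjhfy" (len 9), cursors c1@2 c2@4 c3@8, authorship ..1.2...3
Authorship (.=original, N=cursor N): . . 1 . 2 . . . 3
Index 5: author = original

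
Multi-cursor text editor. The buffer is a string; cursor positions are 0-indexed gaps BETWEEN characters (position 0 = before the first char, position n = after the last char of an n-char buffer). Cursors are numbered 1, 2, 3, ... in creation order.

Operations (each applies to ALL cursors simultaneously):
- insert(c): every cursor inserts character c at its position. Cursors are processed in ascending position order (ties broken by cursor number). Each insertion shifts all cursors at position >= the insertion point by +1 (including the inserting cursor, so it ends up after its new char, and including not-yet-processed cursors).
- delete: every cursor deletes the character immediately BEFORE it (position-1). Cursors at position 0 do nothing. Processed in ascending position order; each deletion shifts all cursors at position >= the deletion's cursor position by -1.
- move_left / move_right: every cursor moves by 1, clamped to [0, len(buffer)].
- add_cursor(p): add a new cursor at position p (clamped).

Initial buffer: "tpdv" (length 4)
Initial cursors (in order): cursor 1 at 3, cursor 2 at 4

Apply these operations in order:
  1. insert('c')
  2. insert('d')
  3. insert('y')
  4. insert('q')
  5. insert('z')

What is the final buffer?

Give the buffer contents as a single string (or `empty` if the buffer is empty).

Answer: tpdcdyqzvcdyqz

Derivation:
After op 1 (insert('c')): buffer="tpdcvc" (len 6), cursors c1@4 c2@6, authorship ...1.2
After op 2 (insert('d')): buffer="tpdcdvcd" (len 8), cursors c1@5 c2@8, authorship ...11.22
After op 3 (insert('y')): buffer="tpdcdyvcdy" (len 10), cursors c1@6 c2@10, authorship ...111.222
After op 4 (insert('q')): buffer="tpdcdyqvcdyq" (len 12), cursors c1@7 c2@12, authorship ...1111.2222
After op 5 (insert('z')): buffer="tpdcdyqzvcdyqz" (len 14), cursors c1@8 c2@14, authorship ...11111.22222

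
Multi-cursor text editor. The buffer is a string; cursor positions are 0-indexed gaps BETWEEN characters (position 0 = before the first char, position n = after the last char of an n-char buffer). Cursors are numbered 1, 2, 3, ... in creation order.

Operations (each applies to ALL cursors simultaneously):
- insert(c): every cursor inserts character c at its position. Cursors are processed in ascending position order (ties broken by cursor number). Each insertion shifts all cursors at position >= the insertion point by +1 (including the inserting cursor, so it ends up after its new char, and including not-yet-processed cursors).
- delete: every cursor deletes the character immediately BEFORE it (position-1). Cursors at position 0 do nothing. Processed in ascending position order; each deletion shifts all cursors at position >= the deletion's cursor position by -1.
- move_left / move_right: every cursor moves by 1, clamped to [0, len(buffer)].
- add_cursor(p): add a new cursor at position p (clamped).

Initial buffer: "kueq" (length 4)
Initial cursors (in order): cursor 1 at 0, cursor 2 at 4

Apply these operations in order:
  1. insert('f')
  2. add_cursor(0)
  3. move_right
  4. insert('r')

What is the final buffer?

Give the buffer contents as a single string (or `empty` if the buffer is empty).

Answer: frkrueqfr

Derivation:
After op 1 (insert('f')): buffer="fkueqf" (len 6), cursors c1@1 c2@6, authorship 1....2
After op 2 (add_cursor(0)): buffer="fkueqf" (len 6), cursors c3@0 c1@1 c2@6, authorship 1....2
After op 3 (move_right): buffer="fkueqf" (len 6), cursors c3@1 c1@2 c2@6, authorship 1....2
After op 4 (insert('r')): buffer="frkrueqfr" (len 9), cursors c3@2 c1@4 c2@9, authorship 13.1...22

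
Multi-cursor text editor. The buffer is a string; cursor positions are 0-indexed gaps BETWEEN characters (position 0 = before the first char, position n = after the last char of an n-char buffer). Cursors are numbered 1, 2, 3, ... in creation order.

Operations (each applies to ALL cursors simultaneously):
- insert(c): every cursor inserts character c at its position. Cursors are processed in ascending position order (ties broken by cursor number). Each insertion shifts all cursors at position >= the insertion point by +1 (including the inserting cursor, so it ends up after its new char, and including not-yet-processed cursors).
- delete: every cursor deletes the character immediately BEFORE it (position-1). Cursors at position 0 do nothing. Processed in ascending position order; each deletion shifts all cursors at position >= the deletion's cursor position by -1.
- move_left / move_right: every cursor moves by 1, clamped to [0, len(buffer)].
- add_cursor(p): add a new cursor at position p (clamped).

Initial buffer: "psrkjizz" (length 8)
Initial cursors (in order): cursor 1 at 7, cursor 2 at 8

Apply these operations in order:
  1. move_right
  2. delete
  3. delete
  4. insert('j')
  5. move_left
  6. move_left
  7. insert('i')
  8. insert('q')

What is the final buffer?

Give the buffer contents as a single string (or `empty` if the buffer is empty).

After op 1 (move_right): buffer="psrkjizz" (len 8), cursors c1@8 c2@8, authorship ........
After op 2 (delete): buffer="psrkji" (len 6), cursors c1@6 c2@6, authorship ......
After op 3 (delete): buffer="psrk" (len 4), cursors c1@4 c2@4, authorship ....
After op 4 (insert('j')): buffer="psrkjj" (len 6), cursors c1@6 c2@6, authorship ....12
After op 5 (move_left): buffer="psrkjj" (len 6), cursors c1@5 c2@5, authorship ....12
After op 6 (move_left): buffer="psrkjj" (len 6), cursors c1@4 c2@4, authorship ....12
After op 7 (insert('i')): buffer="psrkiijj" (len 8), cursors c1@6 c2@6, authorship ....1212
After op 8 (insert('q')): buffer="psrkiiqqjj" (len 10), cursors c1@8 c2@8, authorship ....121212

Answer: psrkiiqqjj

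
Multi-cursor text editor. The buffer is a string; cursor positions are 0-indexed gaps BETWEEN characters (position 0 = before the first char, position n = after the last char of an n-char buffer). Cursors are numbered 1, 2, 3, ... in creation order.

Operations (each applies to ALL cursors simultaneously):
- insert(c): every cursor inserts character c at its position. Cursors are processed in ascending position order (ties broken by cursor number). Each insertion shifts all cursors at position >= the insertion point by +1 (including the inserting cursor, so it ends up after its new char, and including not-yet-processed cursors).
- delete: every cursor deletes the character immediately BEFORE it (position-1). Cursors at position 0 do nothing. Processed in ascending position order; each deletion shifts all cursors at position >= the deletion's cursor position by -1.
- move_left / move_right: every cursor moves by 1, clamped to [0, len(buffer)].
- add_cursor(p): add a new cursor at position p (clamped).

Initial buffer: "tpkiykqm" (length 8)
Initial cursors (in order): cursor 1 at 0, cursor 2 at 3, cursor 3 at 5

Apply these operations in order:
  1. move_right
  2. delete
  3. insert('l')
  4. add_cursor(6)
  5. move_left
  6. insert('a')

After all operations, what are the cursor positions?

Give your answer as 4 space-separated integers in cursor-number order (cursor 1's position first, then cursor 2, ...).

After op 1 (move_right): buffer="tpkiykqm" (len 8), cursors c1@1 c2@4 c3@6, authorship ........
After op 2 (delete): buffer="pkyqm" (len 5), cursors c1@0 c2@2 c3@3, authorship .....
After op 3 (insert('l')): buffer="lpklylqm" (len 8), cursors c1@1 c2@4 c3@6, authorship 1..2.3..
After op 4 (add_cursor(6)): buffer="lpklylqm" (len 8), cursors c1@1 c2@4 c3@6 c4@6, authorship 1..2.3..
After op 5 (move_left): buffer="lpklylqm" (len 8), cursors c1@0 c2@3 c3@5 c4@5, authorship 1..2.3..
After op 6 (insert('a')): buffer="alpkalyaalqm" (len 12), cursors c1@1 c2@5 c3@9 c4@9, authorship 11..22.343..

Answer: 1 5 9 9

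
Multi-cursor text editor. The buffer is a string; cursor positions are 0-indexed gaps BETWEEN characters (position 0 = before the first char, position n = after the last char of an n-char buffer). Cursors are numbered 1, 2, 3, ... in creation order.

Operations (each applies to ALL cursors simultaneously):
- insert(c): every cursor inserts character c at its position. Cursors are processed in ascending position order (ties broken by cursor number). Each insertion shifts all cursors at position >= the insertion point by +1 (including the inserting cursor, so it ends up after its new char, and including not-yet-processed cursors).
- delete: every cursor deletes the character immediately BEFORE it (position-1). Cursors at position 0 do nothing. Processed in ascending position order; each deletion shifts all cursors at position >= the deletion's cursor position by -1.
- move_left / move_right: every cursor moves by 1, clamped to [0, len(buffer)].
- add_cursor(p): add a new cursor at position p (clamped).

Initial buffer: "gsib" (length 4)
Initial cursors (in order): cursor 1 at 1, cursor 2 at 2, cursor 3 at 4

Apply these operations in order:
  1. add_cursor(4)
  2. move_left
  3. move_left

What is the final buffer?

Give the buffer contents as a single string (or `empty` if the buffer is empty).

After op 1 (add_cursor(4)): buffer="gsib" (len 4), cursors c1@1 c2@2 c3@4 c4@4, authorship ....
After op 2 (move_left): buffer="gsib" (len 4), cursors c1@0 c2@1 c3@3 c4@3, authorship ....
After op 3 (move_left): buffer="gsib" (len 4), cursors c1@0 c2@0 c3@2 c4@2, authorship ....

Answer: gsib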